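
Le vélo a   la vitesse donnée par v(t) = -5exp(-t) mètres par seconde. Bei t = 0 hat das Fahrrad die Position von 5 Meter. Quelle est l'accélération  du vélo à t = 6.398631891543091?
En partant de la vitesse v(t) = -5·exp(-t), nous prenons 1 dérivée. En dérivant la vitesse, nous obtenons l'accélération: a(t) = 5·exp(-t). En utilisant a(t) = 5·exp(-t) et en substituant t = 6.398631891543091, nous trouvons a = 0.00831916009712994.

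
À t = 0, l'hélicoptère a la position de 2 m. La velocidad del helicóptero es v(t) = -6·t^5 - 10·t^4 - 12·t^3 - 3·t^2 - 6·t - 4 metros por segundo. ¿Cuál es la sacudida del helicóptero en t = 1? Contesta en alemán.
Ausgehend von der Geschwindigkeit v(t) = -6·t^5 - 10·t^4 - 12·t^3 - 3·t^2 - 6·t - 4, nehmen wir 2 Ableitungen. Mit d/dt von v(t) finden wir a(t) = -30·t^4 - 40·t^3 - 36·t^2 - 6·t - 6. Die Ableitung von der Beschleunigung ergibt den Ruck: j(t) = -120·t^3 - 120·t^2 - 72·t - 6. Aus der Gleichung für den Ruck j(t) = -120·t^3 - 120·t^2 - 72·t - 6, setzen wir t = 1 ein und erhalten j = -318.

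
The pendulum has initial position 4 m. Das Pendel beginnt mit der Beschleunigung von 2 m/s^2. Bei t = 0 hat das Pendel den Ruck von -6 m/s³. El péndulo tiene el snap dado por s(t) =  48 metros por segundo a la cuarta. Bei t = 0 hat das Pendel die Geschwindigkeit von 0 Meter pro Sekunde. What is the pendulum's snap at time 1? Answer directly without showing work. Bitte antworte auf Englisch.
s(1) = 48.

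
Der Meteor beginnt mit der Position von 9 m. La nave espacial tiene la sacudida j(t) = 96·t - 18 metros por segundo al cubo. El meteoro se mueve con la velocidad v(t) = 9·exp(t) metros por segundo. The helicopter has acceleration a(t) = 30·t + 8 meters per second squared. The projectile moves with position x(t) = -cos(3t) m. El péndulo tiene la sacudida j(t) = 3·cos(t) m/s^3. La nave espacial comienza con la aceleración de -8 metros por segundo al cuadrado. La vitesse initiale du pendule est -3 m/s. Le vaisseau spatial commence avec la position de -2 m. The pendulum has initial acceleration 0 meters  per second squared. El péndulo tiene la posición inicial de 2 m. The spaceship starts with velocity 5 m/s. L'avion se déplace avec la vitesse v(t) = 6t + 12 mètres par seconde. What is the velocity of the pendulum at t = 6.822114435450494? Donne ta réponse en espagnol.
Partiendo de la sacudida j(t) = 3·cos(t), tomamos 2 integrales. La integral de la sacudida, con a(0) = 0, da la aceleración: a(t) = 3·sin(t). Integrando la aceleración y usando la condición inicial v(0) = -3, obtenemos v(t) = -3·cos(t). Tenemos la velocidad v(t) = -3·cos(t). Sustituyendo t = 6.822114435450494: v(6.822114435450494) = -2.57477628948397.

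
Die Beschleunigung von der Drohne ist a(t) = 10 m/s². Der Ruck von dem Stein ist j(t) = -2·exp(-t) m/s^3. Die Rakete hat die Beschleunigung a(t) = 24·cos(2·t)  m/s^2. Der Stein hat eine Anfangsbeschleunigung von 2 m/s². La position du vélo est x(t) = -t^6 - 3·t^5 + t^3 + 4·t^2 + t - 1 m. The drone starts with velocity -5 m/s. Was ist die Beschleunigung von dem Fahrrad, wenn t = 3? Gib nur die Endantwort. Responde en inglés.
a(3) = -4024.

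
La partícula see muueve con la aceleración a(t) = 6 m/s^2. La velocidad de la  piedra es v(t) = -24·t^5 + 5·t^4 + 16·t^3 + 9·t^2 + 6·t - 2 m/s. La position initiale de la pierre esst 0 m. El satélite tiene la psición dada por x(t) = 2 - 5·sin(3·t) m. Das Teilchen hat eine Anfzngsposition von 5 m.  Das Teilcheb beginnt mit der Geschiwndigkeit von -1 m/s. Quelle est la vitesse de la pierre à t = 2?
Nous avons la vitesse v(t) = -24·t^5 + 5·t^4 + 16·t^3 + 9·t^2 + 6·t - 2. En substituant t = 2: v(2) = -514.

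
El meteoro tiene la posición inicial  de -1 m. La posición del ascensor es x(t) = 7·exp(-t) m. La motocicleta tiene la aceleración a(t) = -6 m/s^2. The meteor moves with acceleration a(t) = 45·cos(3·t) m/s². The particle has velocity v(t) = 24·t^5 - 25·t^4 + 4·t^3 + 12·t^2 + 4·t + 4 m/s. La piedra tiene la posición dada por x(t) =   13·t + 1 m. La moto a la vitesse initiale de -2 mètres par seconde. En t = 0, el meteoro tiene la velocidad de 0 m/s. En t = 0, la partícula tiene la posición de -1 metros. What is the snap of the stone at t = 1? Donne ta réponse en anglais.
To solve this, we need to take 4 derivatives of our position equation x(t) = 13·t + 1. Differentiating position, we get velocity: v(t) = 13. The derivative of velocity gives acceleration: a(t) = 0. Taking d/dt of a(t), we find j(t) = 0. The derivative of jerk gives snap: s(t) = 0. Using s(t) = 0 and substituting t = 1, we find s = 0.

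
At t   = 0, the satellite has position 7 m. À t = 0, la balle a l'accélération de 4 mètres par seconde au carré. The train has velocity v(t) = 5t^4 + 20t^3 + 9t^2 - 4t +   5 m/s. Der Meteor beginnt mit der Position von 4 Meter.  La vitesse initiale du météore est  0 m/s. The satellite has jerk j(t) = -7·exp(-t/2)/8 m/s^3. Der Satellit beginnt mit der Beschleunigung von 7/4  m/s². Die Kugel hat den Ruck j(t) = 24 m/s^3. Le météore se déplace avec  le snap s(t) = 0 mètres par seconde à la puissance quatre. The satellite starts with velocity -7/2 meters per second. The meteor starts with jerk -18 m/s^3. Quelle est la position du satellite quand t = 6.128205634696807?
Pour résoudre ceci, nous devons prendre 3 primitives de notre équation du jerk j(t) = -7·exp(-t/2)/8. En intégrant le jerk et en utilisant la condition initiale a(0) = 7/4, nous obtenons a(t) = 7·exp(-t/2)/4. La primitive de l'accélération est la vitesse. En utilisant v(0) = -7/2, nous obtenons v(t) = -7·exp(-t/2)/2. L'intégrale de la vitesse, avec x(0) = 7, donne la position: x(t) = 7·exp(-t/2). En utilisant x(t) = 7·exp(-t/2) et en substituant t = 6.128205634696807, nous trouvons x = 0.326870023650341.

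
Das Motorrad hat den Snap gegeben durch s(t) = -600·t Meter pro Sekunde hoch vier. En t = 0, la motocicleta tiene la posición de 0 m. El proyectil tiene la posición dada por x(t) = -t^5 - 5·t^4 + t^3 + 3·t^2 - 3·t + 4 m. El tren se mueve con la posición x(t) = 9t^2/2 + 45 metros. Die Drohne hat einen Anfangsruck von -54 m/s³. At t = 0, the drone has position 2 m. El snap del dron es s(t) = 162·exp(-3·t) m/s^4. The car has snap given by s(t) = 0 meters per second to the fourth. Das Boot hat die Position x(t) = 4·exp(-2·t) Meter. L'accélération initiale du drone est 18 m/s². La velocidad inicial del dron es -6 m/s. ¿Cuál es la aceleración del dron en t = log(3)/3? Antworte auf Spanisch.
Necesitamos integrar nuestra ecuación del snap s(t) = 162·exp(-3·t) 2 veces. La integral del snap, con j(0) = -54, da la sacudida: j(t) = -54·exp(-3·t). Integrando la sacudida y usando la condición inicial a(0) = 18, obtenemos a(t) = 18·exp(-3·t). De la ecuación de la aceleración a(t) = 18·exp(-3·t), sustituimos t = log(3)/3 para obtener a = 6.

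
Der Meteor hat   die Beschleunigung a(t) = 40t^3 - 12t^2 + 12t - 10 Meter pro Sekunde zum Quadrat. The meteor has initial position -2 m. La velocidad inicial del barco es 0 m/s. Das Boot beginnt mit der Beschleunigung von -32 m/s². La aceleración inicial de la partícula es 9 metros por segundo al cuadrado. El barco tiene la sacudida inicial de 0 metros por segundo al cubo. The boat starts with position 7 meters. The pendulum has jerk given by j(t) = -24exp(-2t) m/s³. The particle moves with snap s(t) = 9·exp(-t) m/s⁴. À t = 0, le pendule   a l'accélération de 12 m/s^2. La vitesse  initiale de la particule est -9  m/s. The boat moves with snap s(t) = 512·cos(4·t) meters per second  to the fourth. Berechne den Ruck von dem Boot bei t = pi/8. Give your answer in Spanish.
Partiendo del snap s(t) = 512·cos(4·t), tomamos 1 integral. La antiderivada del snap es la sacudida. Usando j(0) = 0, obtenemos j(t) = 128·sin(4·t). Tenemos la sacudida j(t) = 128·sin(4·t). Sustituyendo t = pi/8: j(pi/8) = 128.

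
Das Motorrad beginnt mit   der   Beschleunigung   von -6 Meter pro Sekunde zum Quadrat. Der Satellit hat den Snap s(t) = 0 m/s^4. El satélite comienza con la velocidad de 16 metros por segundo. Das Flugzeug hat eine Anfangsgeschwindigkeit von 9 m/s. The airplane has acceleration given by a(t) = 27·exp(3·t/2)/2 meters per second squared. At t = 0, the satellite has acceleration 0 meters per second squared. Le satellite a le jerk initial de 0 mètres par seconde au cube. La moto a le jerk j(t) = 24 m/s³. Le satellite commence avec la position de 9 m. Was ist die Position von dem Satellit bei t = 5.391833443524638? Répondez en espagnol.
Debemos encontrar la antiderivada de nuestra ecuación del snap s(t) = 0 4 veces. Tomando ∫s(t)dt y aplicando j(0) = 0, encontramos j(t) = 0. Tomando ∫j(t)dt y aplicando a(0) = 0, encontramos a(t) = 0. La antiderivada de la aceleración es la velocidad. Usando v(0) = 16, obtenemos v(t) = 16. Tomando ∫v(t)dt y aplicando x(0) = 9, encontramos x(t) = 16·t + 9. Tenemos la posición x(t) = 16·t + 9. Sustituyendo t = 5.391833443524638: x(5.391833443524638) = 95.2693350963942.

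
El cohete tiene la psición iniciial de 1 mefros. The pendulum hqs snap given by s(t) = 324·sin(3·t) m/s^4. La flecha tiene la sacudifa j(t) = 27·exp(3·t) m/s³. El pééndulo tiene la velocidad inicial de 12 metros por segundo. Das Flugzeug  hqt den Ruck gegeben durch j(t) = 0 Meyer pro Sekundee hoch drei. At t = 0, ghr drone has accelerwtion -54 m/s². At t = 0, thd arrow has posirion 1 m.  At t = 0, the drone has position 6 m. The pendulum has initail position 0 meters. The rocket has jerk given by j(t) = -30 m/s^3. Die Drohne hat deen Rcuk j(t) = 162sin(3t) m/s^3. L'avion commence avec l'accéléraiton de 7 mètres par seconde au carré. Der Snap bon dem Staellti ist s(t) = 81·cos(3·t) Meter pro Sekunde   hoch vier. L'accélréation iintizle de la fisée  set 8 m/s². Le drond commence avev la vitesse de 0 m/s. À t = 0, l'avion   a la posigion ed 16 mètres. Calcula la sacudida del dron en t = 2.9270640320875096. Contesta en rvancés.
De l'équation du jerk j(t) = 162·sin(3·t), nous substituons t = 2.9270640320875096 pour obtenir j = 97.2109839913454.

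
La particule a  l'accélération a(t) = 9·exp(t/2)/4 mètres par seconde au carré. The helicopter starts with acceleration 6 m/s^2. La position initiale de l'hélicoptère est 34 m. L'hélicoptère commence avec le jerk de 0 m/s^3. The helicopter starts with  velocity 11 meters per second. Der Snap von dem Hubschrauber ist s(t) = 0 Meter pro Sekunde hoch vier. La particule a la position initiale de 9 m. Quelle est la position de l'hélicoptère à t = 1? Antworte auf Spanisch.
Necesitamos integrar nuestra ecuación del snap s(t) = 0 4 veces. Tomando ∫s(t)dt y aplicando j(0) = 0, encontramos j(t) = 0. Integrando la sacudida y usando la condición inicial a(0) = 6, obtenemos a(t) = 6. La antiderivada de la aceleración es la velocidad. Usando v(0) = 11, obtenemos v(t) = 6·t + 11. La antiderivada de la velocidad, con x(0) = 34, da la posición: x(t) = 3·t^2 + 11·t + 34. Usando x(t) = 3·t^2 + 11·t + 34 y sustituyendo t = 1, encontramos x = 48.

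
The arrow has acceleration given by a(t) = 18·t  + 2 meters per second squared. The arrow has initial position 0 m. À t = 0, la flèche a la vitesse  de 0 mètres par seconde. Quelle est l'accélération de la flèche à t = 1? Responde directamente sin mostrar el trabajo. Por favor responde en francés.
La réponse est 20.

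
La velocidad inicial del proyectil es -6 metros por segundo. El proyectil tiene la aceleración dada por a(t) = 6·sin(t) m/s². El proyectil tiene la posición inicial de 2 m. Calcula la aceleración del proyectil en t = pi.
Usando a(t) = 6·sin(t) y sustituyendo t = pi, encontramos a = 0.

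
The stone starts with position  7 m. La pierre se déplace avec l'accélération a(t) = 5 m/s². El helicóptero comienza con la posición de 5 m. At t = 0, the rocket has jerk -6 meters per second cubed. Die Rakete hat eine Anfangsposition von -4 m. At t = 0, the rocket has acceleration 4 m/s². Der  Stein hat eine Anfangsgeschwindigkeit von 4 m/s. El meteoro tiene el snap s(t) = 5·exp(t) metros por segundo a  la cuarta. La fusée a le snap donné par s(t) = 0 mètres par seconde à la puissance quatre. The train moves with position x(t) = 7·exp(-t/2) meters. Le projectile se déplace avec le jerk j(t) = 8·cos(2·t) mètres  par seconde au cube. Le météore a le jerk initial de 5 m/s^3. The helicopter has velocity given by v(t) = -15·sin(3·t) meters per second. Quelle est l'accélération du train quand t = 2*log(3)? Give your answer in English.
To solve this, we need to take 2 derivatives of our position equation x(t) = 7·exp(-t/2). The derivative of position gives velocity: v(t) = -7·exp(-t/2)/2. Differentiating velocity, we get acceleration: a(t) = 7·exp(-t/2)/4. Using a(t) = 7·exp(-t/2)/4 and substituting t = 2*log(3), we find a = 7/12.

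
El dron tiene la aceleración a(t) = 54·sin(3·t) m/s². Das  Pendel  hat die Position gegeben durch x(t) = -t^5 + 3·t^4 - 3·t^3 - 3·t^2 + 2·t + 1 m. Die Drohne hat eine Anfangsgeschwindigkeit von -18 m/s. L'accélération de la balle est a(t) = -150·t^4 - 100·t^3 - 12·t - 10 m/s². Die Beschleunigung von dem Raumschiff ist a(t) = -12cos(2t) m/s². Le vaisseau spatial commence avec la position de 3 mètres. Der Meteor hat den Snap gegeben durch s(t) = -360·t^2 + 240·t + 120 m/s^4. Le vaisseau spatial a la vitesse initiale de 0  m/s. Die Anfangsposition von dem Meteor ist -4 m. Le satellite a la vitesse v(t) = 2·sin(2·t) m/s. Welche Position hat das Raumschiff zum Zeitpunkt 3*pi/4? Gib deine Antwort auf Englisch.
To find the answer, we compute 2 integrals of a(t) = -12·cos(2·t). The integral of acceleration is velocity. Using v(0) = 0, we get v(t) = -6·sin(2·t). Finding the integral of v(t) and using x(0) = 3: x(t) = 3·cos(2·t). We have position x(t) = 3·cos(2·t). Substituting t = 3*pi/4: x(3*pi/4) = 0.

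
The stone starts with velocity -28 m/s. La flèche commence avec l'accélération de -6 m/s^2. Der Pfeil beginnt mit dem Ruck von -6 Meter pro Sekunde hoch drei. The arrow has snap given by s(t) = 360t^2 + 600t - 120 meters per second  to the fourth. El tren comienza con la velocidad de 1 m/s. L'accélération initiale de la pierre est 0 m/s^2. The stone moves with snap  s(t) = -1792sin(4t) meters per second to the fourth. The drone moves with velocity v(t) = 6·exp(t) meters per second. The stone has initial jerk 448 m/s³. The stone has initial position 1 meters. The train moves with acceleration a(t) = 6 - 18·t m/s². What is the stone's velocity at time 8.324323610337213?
To solve this, we need to take 3 antiderivatives of our snap equation s(t) = -1792·sin(4·t). Integrating snap and using the initial condition j(0) = 448, we get j(t) = 448·cos(4·t). Integrating jerk and using the initial condition a(0) = 0, we get a(t) = 112·sin(4·t). The integral of acceleration is velocity. Using v(0) = -28, we get v(t) = -28·cos(4·t). From the given velocity equation v(t) = -28·cos(4·t), we substitute t = 8.324323610337213 to get v = 8.55688176347508.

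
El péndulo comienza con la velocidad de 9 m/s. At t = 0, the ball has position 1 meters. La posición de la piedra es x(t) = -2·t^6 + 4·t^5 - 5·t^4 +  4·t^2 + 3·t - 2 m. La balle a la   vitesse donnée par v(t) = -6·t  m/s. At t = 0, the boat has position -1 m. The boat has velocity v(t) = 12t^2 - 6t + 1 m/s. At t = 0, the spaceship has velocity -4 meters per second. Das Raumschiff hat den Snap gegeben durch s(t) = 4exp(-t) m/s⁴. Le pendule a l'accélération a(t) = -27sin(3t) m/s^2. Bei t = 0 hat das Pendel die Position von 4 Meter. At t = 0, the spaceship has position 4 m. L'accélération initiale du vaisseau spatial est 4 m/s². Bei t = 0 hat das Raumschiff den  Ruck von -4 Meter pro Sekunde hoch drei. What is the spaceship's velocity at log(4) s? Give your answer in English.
We need to integrate our snap equation s(t) = 4·exp(-t) 3 times. The antiderivative of snap, with j(0) = -4, gives jerk: j(t) = -4·exp(-t). Integrating jerk and using the initial condition a(0) = 4, we get a(t) = 4·exp(-t). The integral of acceleration is velocity. Using v(0) = -4, we get v(t) = -4·exp(-t). We have velocity v(t) = -4·exp(-t). Substituting t = log(4): v(log(4)) = -1.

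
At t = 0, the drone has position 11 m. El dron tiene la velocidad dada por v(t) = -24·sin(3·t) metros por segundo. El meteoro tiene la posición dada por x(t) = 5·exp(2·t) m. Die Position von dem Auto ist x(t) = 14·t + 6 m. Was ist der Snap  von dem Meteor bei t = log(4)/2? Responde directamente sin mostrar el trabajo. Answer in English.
s(log(4)/2) = 320.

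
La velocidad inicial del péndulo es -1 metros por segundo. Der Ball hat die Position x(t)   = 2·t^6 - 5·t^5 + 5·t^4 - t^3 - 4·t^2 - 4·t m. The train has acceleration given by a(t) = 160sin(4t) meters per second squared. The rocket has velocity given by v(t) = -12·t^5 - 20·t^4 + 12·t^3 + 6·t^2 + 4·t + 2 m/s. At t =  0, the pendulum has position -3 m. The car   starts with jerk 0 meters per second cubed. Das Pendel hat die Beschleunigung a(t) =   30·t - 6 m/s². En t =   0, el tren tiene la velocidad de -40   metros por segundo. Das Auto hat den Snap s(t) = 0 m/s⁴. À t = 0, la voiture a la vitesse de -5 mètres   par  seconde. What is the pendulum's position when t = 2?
Starting from acceleration a(t) = 30·t - 6, we take 2 integrals. The antiderivative of acceleration is velocity. Using v(0) = -1, we get v(t) = 15·t^2 - 6·t - 1. The antiderivative of velocity, with x(0) = -3, gives position: x(t) = 5·t^3 - 3·t^2 - t - 3. From the given position equation x(t) = 5·t^3 - 3·t^2 - t - 3, we substitute t = 2 to get x = 23.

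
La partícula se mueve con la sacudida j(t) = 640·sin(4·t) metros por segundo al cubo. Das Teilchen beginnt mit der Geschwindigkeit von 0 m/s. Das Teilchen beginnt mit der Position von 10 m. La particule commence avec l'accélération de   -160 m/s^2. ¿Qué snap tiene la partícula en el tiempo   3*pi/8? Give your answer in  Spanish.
Para resolver esto, necesitamos tomar 1 derivada de nuestra ecuación de la sacudida j(t) = 640·sin(4·t). Derivando la sacudida, obtenemos el snap: s(t) = 2560·cos(4·t). De la ecuación del snap s(t) = 2560·cos(4·t), sustituimos t = 3*pi/8 para obtener s = 0.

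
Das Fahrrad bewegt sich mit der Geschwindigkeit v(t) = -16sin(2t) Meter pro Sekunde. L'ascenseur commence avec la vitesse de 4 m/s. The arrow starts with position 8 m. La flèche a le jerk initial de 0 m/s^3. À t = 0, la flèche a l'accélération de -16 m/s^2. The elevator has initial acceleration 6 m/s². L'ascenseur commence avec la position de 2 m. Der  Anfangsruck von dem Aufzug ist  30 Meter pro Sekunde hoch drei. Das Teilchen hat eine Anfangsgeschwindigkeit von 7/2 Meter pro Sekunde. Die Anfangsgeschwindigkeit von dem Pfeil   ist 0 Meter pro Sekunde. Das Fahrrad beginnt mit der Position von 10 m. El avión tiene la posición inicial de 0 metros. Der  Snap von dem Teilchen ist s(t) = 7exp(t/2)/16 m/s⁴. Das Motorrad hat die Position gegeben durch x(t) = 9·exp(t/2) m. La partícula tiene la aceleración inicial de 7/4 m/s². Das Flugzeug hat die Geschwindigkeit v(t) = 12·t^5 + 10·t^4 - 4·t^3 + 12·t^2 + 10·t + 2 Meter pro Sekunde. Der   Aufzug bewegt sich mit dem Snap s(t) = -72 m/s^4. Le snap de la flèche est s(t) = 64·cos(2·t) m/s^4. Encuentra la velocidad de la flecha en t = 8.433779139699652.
Debemos encontrar la antiderivada de nuestra ecuación del snap s(t) = 64·cos(2·t) 3 veces. La antiderivada del snap es la sacudida. Usando j(0) = 0, obtenemos j(t) = 32·sin(2·t). Tomando ∫j(t)dt y aplicando a(0) = -16, encontramos a(t) = -16·cos(2·t). La antiderivada de la aceleración, con v(0) = 0, da la velocidad: v(t) = -8·sin(2·t). De la ecuación de la velocidad v(t) = -8·sin(2·t), sustituimos t = 8.433779139699652 para obtener v = 7.33313044523431.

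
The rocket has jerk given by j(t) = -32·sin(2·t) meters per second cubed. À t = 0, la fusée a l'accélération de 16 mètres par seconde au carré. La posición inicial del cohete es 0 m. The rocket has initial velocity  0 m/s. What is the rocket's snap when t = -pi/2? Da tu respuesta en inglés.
We must differentiate our jerk equation j(t) = -32·sin(2·t) 1 time. Differentiating jerk, we get snap: s(t) = -64·cos(2·t). Using s(t) = -64·cos(2·t) and substituting t = -pi/2, we find s = 64.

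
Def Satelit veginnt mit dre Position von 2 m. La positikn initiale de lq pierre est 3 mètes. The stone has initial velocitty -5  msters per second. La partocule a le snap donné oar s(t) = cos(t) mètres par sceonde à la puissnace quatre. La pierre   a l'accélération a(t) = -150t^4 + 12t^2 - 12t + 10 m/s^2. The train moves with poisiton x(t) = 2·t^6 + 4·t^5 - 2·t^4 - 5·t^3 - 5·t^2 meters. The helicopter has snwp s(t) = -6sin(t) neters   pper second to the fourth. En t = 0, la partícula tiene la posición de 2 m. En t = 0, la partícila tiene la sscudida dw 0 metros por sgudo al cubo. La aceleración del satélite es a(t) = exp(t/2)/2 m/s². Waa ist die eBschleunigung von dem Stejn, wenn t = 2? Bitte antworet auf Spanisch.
Usando a(t) = -150·t^4 + 12·t^2 - 12·t + 10 y sustituyendo t = 2, encontramos a = -2366.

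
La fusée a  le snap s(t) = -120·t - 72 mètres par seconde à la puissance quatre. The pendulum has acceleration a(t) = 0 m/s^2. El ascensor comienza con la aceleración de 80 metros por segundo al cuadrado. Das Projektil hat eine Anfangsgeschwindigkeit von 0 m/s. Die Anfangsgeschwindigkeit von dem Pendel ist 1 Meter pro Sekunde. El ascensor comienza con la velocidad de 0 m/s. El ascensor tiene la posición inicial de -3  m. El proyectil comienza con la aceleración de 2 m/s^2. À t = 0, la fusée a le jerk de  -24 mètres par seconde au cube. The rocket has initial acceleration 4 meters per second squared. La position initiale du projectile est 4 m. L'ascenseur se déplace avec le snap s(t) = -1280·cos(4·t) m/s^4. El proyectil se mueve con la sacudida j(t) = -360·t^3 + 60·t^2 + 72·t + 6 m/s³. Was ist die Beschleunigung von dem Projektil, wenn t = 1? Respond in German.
Wir müssen das Integral unserer Gleichung für den Ruck j(t) = -360·t^3 + 60·t^2 + 72·t + 6 1-mal finden. Mit ∫j(t)dt und Anwendung von a(0) = 2, finden wir a(t) = -90·t^4 + 20·t^3 + 36·t^2 + 6·t + 2. Aus der Gleichung für die Beschleunigung a(t) = -90·t^4 + 20·t^3 + 36·t^2 + 6·t + 2, setzen wir t = 1 ein und erhalten a = -26.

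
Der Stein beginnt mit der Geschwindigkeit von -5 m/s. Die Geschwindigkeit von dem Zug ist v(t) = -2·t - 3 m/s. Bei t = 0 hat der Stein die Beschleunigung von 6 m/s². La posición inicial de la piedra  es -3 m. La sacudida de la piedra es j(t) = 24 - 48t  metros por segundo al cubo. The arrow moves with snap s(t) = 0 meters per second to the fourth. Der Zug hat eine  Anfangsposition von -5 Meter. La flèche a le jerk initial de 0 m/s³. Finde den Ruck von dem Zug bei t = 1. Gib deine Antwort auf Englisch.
We must differentiate our velocity equation v(t) = -2·t - 3 2 times. Taking d/dt of v(t), we find a(t) = -2. Taking d/dt of a(t), we find j(t) = 0. We have jerk j(t) = 0. Substituting t = 1: j(1) = 0.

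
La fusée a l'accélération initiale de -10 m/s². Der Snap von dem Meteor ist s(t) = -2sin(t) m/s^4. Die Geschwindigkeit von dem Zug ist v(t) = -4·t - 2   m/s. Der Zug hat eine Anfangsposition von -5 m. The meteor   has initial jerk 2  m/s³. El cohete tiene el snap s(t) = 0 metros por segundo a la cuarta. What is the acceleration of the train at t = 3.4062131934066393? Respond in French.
Pour résoudre ceci, nous devons prendre 1 dérivée de notre équation de la vitesse v(t) = -4·t - 2. En dérivant la vitesse, nous obtenons l'accélération: a(t) = -4. De l'équation de l'accélération a(t) = -4, nous substituons t = 3.4062131934066393 pour obtenir a = -4.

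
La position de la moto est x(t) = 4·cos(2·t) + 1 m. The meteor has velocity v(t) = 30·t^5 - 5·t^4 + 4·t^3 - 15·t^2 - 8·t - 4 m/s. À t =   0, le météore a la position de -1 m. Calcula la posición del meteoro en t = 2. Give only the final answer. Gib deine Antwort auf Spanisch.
x(2) = 239.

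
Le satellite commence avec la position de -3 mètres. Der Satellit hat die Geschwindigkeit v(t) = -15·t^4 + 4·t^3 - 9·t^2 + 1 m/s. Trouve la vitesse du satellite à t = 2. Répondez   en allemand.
Aus der Gleichung für die Geschwindigkeit v(t) = -15·t^4 + 4·t^3 - 9·t^2 + 1, setzen wir t = 2 ein und erhalten v = -243.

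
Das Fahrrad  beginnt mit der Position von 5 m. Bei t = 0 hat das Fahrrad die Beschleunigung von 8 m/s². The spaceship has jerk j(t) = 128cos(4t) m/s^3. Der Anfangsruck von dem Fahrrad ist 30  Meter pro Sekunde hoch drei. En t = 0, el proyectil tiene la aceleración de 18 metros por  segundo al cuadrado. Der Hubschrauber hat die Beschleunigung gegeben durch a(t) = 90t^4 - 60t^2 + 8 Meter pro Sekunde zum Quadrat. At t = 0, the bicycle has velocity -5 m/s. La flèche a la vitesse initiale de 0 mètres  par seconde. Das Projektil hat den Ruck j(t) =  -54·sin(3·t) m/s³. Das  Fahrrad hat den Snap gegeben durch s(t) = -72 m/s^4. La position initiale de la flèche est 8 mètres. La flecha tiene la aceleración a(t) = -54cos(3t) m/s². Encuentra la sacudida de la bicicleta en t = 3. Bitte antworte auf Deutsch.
Wir müssen unsere Gleichung für den Snap s(t) = -72 1-mal integrieren. Mit ∫s(t)dt und Anwendung von j(0) = 30, finden wir j(t) = 30 - 72·t. Aus der Gleichung für den Ruck j(t) = 30 - 72·t, setzen wir t = 3 ein und erhalten j = -186.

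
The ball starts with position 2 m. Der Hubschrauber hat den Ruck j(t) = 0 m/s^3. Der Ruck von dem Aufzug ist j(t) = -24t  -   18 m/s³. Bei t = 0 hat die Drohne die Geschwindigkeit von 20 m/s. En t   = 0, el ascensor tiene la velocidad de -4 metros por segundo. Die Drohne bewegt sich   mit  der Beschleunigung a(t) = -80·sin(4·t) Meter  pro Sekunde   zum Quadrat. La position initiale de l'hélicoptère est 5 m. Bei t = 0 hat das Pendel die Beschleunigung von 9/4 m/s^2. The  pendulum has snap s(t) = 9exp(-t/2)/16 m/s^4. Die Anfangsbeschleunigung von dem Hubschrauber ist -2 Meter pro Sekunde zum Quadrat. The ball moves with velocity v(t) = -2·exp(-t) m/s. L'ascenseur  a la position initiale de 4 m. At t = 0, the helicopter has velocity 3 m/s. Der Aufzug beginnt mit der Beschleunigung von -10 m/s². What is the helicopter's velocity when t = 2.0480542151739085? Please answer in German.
Wir müssen die Stammfunktion unserer Gleichung für den Ruck j(t) = 0 2-mal finden. Die Stammfunktion von dem Ruck ist die Beschleunigung. Mit a(0) = -2 erhalten wir a(t) = -2. Durch Integration von der Beschleunigung und Verwendung der Anfangsbedingung v(0) = 3, erhalten wir v(t) = 3 - 2·t. Aus der Gleichung für die Geschwindigkeit v(t) = 3 - 2·t, setzen wir t = 2.0480542151739085 ein und erhalten v = -1.09610843034782.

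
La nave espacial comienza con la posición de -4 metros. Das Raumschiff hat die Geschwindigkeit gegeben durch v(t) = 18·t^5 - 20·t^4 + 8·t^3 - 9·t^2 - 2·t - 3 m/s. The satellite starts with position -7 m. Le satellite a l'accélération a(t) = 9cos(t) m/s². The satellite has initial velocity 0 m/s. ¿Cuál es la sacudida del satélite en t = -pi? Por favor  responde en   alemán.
Ausgehend von der Beschleunigung a(t) = 9·cos(t), nehmen wir 1 Ableitung. Mit d/dt von a(t) finden wir j(t) = -9·sin(t). Mit j(t) = -9·sin(t) und Einsetzen von t = -pi, finden wir j = 0.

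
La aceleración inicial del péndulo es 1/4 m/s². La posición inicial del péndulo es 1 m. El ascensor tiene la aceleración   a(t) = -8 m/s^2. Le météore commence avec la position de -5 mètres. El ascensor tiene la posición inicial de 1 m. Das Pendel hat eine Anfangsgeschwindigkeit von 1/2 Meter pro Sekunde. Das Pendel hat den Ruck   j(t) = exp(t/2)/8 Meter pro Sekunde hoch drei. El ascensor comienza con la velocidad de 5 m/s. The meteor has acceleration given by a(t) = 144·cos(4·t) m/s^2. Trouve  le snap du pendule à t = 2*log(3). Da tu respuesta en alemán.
Um dies zu lösen, müssen wir 1 Ableitung unserer Gleichung für den Ruck j(t) = exp(t/2)/8 nehmen. Durch Ableiten von dem Ruck erhalten wir den Snap: s(t) = exp(t/2)/16. Wir haben den Snap s(t) = exp(t/2)/16. Durch Einsetzen von t = 2*log(3): s(2*log(3)) = 3/16.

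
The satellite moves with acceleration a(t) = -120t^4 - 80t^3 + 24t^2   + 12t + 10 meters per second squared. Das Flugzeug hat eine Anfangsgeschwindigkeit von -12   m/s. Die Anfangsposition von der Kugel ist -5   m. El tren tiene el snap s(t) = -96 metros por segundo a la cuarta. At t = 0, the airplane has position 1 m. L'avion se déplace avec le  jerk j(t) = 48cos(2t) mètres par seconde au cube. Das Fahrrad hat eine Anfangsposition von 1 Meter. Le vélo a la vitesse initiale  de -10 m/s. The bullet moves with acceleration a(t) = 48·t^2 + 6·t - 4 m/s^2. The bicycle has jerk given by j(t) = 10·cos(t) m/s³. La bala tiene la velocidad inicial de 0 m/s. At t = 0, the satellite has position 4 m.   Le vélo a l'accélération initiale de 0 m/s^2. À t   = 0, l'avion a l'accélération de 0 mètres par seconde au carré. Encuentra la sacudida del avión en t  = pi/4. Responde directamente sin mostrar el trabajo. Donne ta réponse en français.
À t = pi/4, j = 0.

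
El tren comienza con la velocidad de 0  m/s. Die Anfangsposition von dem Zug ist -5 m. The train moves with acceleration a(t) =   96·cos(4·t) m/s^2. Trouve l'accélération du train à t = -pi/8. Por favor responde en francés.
Nous avons l'accélération a(t) = 96·cos(4·t). En substituant t = -pi/8: a(-pi/8) = 0.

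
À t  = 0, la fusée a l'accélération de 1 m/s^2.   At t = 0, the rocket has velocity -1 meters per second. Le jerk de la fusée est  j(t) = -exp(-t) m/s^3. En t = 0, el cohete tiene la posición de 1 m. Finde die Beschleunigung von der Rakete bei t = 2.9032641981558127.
Wir müssen unsere Gleichung für den Ruck j(t) = -exp(-t) 1-mal integrieren. Mit ∫j(t)dt und Anwendung von a(0) = 1, finden wir a(t) = exp(-t). Wir haben die Beschleunigung a(t) = exp(-t). Durch Einsetzen von t = 2.9032641981558127: a(2.9032641981558127) = 0.0548439061801998.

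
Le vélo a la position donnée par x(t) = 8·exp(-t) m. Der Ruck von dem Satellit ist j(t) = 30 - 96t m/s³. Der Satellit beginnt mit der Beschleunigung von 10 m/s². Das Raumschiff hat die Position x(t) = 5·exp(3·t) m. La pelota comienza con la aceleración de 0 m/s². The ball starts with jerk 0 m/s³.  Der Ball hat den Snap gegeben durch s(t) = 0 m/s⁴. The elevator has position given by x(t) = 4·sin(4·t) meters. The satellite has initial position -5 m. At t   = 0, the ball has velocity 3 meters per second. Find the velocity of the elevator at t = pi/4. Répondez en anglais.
Starting from position x(t) = 4·sin(4·t), we take 1 derivative. Differentiating position, we get velocity: v(t) = 16·cos(4·t). From the given velocity equation v(t) = 16·cos(4·t), we substitute t = pi/4 to get v = -16.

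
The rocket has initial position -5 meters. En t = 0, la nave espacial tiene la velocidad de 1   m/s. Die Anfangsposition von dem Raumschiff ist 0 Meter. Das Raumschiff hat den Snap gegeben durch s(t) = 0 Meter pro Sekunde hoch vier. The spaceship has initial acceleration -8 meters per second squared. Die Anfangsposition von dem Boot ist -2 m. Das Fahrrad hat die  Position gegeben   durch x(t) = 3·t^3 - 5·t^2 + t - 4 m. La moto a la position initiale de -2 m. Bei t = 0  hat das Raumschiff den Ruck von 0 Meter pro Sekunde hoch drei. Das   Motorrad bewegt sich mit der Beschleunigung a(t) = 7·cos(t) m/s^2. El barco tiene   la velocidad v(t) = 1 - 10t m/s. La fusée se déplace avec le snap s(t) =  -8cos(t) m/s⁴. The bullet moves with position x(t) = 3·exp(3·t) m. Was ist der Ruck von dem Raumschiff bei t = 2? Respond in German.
Um dies zu lösen, müssen wir 1 Integral unserer Gleichung für den Snap s(t) = 0 finden. Die Stammfunktion von dem Snap ist der Ruck. Mit j(0) = 0 erhalten wir j(t) = 0. Aus der Gleichung für den Ruck j(t) = 0, setzen wir t = 2 ein und erhalten j = 0.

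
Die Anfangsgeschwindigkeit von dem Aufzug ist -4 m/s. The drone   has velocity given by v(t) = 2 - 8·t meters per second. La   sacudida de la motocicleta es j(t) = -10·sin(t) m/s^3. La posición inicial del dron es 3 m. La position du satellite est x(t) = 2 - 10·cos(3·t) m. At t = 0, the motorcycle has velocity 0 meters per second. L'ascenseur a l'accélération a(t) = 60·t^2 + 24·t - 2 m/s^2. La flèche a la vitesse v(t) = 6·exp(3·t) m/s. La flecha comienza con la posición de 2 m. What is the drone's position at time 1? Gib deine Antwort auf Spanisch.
Partiendo de la velocidad v(t) = 2 - 8·t, tomamos 1 antiderivada. Integrando la velocidad y usando la condición inicial x(0) = 3, obtenemos x(t) = -4·t^2 + 2·t + 3. De la ecuación de la posición x(t) = -4·t^2 + 2·t + 3, sustituimos t = 1 para obtener x = 1.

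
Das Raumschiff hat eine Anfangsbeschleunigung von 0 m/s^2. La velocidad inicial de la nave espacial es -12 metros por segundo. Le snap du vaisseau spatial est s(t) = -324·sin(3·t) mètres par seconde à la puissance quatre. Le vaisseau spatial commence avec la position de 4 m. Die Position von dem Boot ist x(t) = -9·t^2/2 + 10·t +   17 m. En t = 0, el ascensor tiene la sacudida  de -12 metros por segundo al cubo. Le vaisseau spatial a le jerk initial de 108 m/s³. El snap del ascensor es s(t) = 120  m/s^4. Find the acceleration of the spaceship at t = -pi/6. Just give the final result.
The acceleration at t = -pi/6 is a = -36.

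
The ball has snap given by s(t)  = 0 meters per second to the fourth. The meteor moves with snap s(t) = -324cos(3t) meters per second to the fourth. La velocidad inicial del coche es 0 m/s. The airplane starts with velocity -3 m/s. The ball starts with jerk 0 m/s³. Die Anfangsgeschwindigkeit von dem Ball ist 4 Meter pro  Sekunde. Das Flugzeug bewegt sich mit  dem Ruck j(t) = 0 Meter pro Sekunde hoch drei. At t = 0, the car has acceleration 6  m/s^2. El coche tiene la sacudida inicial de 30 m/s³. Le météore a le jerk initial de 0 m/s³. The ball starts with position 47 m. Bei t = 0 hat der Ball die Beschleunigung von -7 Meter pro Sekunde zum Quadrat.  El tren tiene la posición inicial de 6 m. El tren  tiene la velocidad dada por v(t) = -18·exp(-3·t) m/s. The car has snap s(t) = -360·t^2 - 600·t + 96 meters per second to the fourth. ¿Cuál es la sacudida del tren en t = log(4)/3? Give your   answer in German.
Um dies zu lösen, müssen wir 2 Ableitungen unserer Gleichung für die Geschwindigkeit v(t) = -18·exp(-3·t) nehmen. Mit d/dt von v(t) finden wir a(t) = 54·exp(-3·t). Die Ableitung von der Beschleunigung ergibt den Ruck: j(t) = -162·exp(-3·t). Mit j(t) = -162·exp(-3·t) und Einsetzen von t = log(4)/3, finden wir j = -81/2.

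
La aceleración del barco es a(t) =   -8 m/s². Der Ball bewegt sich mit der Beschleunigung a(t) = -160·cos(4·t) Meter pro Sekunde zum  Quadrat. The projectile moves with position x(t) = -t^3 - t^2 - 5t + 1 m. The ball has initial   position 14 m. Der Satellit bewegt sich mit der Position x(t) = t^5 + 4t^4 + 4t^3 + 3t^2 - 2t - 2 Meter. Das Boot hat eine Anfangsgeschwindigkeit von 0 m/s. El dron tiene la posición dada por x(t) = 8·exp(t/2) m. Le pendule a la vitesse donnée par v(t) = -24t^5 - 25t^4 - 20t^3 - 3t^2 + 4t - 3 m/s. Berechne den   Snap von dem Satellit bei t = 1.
Wir müssen unsere Gleichung für die Position x(t) = t^5 + 4·t^4 + 4·t^3 + 3·t^2 - 2·t - 2 4-mal ableiten. Mit d/dt von x(t) finden wir v(t) = 5·t^4 + 16·t^3 + 12·t^2 + 6·t - 2. Die Ableitung von der Geschwindigkeit ergibt die Beschleunigung: a(t) = 20·t^3 + 48·t^2 + 24·t + 6. Mit d/dt von a(t) finden wir j(t) = 60·t^2 + 96·t + 24. Die Ableitung von dem Ruck ergibt den Snap: s(t) = 120·t + 96. Aus der Gleichung für den Snap s(t) = 120·t + 96, setzen wir t = 1 ein und erhalten s = 216.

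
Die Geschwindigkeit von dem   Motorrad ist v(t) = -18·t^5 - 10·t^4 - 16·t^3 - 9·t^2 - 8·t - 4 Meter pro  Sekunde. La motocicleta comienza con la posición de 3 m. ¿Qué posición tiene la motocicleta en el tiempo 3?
Para resolver esto, necesitamos tomar 1 antiderivada de nuestra ecuación de la velocidad v(t) = -18·t^5 - 10·t^4 - 16·t^3 - 9·t^2 - 8·t - 4. Tomando ∫v(t)dt y aplicando x(0) = 3, encontramos x(t) = -3·t^6 - 2·t^5 - 4·t^4 - 3·t^3 - 4·t^2 - 4·t + 3. De la ecuación de la posición x(t) = -3·t^6 - 2·t^5 - 4·t^4 - 3·t^3 - 4·t^2 - 4·t + 3, sustituimos t = 3 para obtener x = -3123.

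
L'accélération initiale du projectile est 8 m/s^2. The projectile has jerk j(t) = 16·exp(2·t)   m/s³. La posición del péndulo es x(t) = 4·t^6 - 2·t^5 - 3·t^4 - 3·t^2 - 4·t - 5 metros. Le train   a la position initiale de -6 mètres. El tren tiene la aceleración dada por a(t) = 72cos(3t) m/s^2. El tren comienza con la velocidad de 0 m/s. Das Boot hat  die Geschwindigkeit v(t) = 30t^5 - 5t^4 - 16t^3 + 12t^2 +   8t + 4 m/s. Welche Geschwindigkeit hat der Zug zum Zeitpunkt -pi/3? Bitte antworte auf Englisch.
We need to integrate our acceleration equation a(t) = 72·cos(3·t) 1 time. Integrating acceleration and using the initial condition v(0) = 0, we get v(t) = 24·sin(3·t). We have velocity v(t) = 24·sin(3·t). Substituting t = -pi/3: v(-pi/3) = 0.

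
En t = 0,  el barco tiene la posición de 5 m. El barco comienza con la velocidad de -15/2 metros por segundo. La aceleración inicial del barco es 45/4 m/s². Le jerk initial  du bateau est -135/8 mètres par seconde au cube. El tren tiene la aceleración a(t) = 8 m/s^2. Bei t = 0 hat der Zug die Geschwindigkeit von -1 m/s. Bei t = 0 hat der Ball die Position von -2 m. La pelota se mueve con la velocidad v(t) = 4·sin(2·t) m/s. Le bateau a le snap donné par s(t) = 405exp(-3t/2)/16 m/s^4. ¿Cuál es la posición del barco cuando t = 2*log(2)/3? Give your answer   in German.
Wir müssen das Integral unserer Gleichung für den Snap s(t) = 405·exp(-3·t/2)/16 4-mal finden. Durch Integration von dem Snap und Verwendung der Anfangsbedingung j(0) = -135/8, erhalten wir j(t) = -135·exp(-3·t/2)/8. Das Integral von dem Ruck ist die Beschleunigung. Mit a(0) = 45/4 erhalten wir a(t) = 45·exp(-3·t/2)/4. Mit ∫a(t)dt und Anwendung von v(0) = -15/2, finden wir v(t) = -15·exp(-3·t/2)/2. Durch Integration von der Geschwindigkeit und Verwendung der Anfangsbedingung x(0) = 5, erhalten wir x(t) = 5·exp(-3·t/2). Aus der Gleichung für die Position x(t) = 5·exp(-3·t/2), setzen wir t = 2*log(2)/3 ein und erhalten x = 5/2.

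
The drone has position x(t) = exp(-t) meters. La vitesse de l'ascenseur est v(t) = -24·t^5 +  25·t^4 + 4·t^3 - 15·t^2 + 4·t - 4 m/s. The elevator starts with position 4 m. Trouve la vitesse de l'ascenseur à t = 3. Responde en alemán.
Mit v(t) = -24·t^5 + 25·t^4 + 4·t^3 - 15·t^2 + 4·t - 4 und Einsetzen von t = 3, finden wir v = -3826.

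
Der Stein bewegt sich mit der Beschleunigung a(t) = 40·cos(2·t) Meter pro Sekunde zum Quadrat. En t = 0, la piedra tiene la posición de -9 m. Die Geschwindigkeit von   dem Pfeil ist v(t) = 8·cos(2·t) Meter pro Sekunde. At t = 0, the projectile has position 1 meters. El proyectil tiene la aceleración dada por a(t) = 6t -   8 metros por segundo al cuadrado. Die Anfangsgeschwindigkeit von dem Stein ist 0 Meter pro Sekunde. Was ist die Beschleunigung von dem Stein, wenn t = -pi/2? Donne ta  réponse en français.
Nous avons l'accélération a(t) = 40·cos(2·t). En substituant t = -pi/2: a(-pi/2) = -40.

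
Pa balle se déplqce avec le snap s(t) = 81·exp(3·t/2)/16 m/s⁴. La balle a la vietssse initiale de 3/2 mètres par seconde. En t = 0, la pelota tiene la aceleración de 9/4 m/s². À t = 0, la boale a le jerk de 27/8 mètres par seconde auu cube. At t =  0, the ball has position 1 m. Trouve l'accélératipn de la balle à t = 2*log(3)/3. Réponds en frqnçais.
En partant du snap s(t) = 81·exp(3·t/2)/16, nous prenons 2 intégrales. L'intégrale du snap est le jerk. En utilisant j(0) = 27/8, nous obtenons j(t) = 27·exp(3·t/2)/8. En intégrant le jerk et en utilisant la condition initiale a(0) = 9/4, nous obtenons a(t) = 9·exp(3·t/2)/4. En utilisant a(t) = 9·exp(3·t/2)/4 et en substituant t = 2*log(3)/3, nous trouvons a = 27/4.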